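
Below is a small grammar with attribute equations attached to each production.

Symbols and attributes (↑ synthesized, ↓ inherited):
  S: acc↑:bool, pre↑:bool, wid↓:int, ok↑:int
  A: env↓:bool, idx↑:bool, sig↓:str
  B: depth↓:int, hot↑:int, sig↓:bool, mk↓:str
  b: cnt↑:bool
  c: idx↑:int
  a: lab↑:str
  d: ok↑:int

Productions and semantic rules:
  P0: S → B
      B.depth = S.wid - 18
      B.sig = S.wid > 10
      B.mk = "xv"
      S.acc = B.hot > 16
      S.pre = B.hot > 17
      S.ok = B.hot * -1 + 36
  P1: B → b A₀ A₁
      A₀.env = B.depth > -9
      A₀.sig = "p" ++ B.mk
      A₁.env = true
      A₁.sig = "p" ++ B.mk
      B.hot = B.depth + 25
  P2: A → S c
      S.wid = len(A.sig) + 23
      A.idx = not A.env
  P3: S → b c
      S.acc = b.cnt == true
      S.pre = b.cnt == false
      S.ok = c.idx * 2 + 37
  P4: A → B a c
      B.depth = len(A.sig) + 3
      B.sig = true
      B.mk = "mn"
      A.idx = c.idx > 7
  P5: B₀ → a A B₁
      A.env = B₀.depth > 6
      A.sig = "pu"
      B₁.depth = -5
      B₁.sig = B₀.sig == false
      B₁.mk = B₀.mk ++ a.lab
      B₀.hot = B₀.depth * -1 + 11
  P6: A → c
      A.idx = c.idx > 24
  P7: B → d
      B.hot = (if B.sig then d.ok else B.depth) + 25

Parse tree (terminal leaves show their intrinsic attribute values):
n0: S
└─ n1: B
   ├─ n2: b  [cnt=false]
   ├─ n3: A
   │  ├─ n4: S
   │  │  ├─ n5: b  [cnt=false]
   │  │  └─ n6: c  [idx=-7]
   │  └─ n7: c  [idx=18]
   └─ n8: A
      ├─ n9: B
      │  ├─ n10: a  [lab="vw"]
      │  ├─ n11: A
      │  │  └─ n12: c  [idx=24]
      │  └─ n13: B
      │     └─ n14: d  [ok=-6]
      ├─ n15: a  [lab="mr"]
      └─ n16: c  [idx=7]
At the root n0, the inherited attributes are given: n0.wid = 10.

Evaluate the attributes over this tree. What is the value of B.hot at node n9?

1. n0.wid = 10  [given at root]
2. n1.depth = -8  [S.wid - 18]
3. n1.sig = false  [S.wid > 10]
4. n1.mk = "xv"  ["xv"]
5. n2.cnt = false  [terminal]
6. n3.env = true  [B.depth > -9]
7. n3.sig = "pxv"  ["p" ++ B.mk]
8. n4.wid = 26  [len(A.sig) + 23]
9. n5.cnt = false  [terminal]
10. n6.idx = -7  [terminal]
11. n4.acc = false  [b.cnt == true]
12. n4.pre = true  [b.cnt == false]
13. n4.ok = 23  [c.idx * 2 + 37]
14. n7.idx = 18  [terminal]
15. n3.idx = false  [not A.env]
16. n8.env = true  [true]
17. n8.sig = "pxv"  ["p" ++ B.mk]
18. n9.depth = 6  [len(A.sig) + 3]
19. n9.sig = true  [true]
20. n9.mk = "mn"  ["mn"]
21. n10.lab = "vw"  [terminal]
22. n11.env = false  [B₀.depth > 6]
23. n11.sig = "pu"  ["pu"]
24. n12.idx = 24  [terminal]
25. n11.idx = false  [c.idx > 24]
26. n13.depth = -5  [-5]
27. n13.sig = false  [B₀.sig == false]
28. n13.mk = "mnvw"  [B₀.mk ++ a.lab]
29. n14.ok = -6  [terminal]
30. n13.hot = 20  [(if B.sig then d.ok else B.depth) + 25]
31. n9.hot = 5  [B₀.depth * -1 + 11]
32. n15.lab = "mr"  [terminal]
33. n16.idx = 7  [terminal]
34. n8.idx = false  [c.idx > 7]
35. n1.hot = 17  [B.depth + 25]
36. n0.acc = true  [B.hot > 16]
37. n0.pre = false  [B.hot > 17]
38. n0.ok = 19  [B.hot * -1 + 36]

5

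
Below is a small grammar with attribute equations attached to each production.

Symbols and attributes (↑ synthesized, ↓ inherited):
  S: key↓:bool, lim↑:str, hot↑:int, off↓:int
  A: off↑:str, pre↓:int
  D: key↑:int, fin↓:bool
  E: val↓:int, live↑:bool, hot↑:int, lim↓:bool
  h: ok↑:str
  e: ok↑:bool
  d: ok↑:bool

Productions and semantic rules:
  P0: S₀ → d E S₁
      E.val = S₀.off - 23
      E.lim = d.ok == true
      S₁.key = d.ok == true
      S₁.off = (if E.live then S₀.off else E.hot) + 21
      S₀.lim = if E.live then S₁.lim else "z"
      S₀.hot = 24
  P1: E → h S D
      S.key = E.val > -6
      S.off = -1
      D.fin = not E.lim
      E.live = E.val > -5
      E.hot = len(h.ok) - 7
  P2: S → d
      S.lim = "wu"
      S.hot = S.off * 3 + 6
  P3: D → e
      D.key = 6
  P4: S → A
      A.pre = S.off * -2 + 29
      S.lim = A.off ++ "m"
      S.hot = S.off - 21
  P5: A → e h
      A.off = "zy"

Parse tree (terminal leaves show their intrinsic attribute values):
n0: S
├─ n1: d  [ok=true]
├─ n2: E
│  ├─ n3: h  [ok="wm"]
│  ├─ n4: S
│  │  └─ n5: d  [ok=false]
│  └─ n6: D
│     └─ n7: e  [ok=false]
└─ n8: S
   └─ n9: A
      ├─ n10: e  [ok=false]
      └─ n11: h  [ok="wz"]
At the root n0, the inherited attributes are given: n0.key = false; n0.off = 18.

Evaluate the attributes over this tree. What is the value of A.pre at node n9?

1. n0.key = false  [given at root]
2. n0.off = 18  [given at root]
3. n1.ok = true  [terminal]
4. n2.val = -5  [S₀.off - 23]
5. n2.lim = true  [d.ok == true]
6. n3.ok = "wm"  [terminal]
7. n4.key = true  [E.val > -6]
8. n4.off = -1  [-1]
9. n5.ok = false  [terminal]
10. n4.lim = "wu"  ["wu"]
11. n4.hot = 3  [S.off * 3 + 6]
12. n6.fin = false  [not E.lim]
13. n7.ok = false  [terminal]
14. n6.key = 6  [6]
15. n2.live = false  [E.val > -5]
16. n2.hot = -5  [len(h.ok) - 7]
17. n8.key = true  [d.ok == true]
18. n8.off = 16  [(if E.live then S₀.off else E.hot) + 21]
19. n9.pre = -3  [S.off * -2 + 29]
20. n10.ok = false  [terminal]
21. n11.ok = "wz"  [terminal]
22. n9.off = "zy"  ["zy"]
23. n8.lim = "zym"  [A.off ++ "m"]
24. n8.hot = -5  [S.off - 21]
25. n0.lim = "z"  [if E.live then S₁.lim else "z"]
26. n0.hot = 24  [24]

-3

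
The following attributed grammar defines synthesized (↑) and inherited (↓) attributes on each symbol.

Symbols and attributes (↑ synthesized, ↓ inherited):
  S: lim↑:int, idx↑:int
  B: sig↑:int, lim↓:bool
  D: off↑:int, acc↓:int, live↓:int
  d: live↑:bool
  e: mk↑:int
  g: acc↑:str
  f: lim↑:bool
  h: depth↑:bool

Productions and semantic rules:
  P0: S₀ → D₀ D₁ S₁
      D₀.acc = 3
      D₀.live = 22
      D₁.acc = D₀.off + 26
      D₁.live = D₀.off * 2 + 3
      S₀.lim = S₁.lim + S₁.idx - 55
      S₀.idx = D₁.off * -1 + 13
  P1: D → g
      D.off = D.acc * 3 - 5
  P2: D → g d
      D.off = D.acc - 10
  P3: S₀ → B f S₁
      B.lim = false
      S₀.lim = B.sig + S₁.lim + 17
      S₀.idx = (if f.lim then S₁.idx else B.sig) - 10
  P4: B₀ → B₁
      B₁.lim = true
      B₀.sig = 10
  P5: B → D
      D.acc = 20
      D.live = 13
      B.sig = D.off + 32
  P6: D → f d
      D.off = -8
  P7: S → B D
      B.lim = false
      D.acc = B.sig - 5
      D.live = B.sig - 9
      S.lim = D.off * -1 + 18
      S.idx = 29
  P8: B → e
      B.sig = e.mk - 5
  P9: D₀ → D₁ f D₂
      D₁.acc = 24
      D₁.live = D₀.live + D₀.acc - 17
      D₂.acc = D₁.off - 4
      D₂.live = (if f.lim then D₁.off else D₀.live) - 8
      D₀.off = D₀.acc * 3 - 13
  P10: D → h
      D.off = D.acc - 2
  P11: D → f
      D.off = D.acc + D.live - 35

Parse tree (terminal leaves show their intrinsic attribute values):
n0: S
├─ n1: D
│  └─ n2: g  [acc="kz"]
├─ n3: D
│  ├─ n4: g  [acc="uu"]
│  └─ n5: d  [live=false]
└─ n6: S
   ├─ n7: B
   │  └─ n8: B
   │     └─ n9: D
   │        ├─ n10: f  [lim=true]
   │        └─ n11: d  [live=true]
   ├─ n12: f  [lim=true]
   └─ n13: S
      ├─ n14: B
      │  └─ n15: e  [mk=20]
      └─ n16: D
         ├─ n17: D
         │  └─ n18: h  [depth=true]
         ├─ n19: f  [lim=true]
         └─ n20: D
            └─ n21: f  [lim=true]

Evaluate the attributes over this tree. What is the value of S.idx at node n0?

-7

1. n1.acc = 3  [3]
2. n1.live = 22  [22]
3. n2.acc = "kz"  [terminal]
4. n1.off = 4  [D.acc * 3 - 5]
5. n3.acc = 30  [D₀.off + 26]
6. n3.live = 11  [D₀.off * 2 + 3]
7. n4.acc = "uu"  [terminal]
8. n5.live = false  [terminal]
9. n3.off = 20  [D.acc - 10]
10. n7.lim = false  [false]
11. n8.lim = true  [true]
12. n9.acc = 20  [20]
13. n9.live = 13  [13]
14. n10.lim = true  [terminal]
15. n11.live = true  [terminal]
16. n9.off = -8  [-8]
17. n8.sig = 24  [D.off + 32]
18. n7.sig = 10  [10]
19. n12.lim = true  [terminal]
20. n14.lim = false  [false]
21. n15.mk = 20  [terminal]
22. n14.sig = 15  [e.mk - 5]
23. n16.acc = 10  [B.sig - 5]
24. n16.live = 6  [B.sig - 9]
25. n17.acc = 24  [24]
26. n17.live = -1  [D₀.live + D₀.acc - 17]
27. n18.depth = true  [terminal]
28. n17.off = 22  [D.acc - 2]
29. n19.lim = true  [terminal]
30. n20.acc = 18  [D₁.off - 4]
31. n20.live = 14  [(if f.lim then D₁.off else D₀.live) - 8]
32. n21.lim = true  [terminal]
33. n20.off = -3  [D.acc + D.live - 35]
34. n16.off = 17  [D₀.acc * 3 - 13]
35. n13.lim = 1  [D.off * -1 + 18]
36. n13.idx = 29  [29]
37. n6.lim = 28  [B.sig + S₁.lim + 17]
38. n6.idx = 19  [(if f.lim then S₁.idx else B.sig) - 10]
39. n0.lim = -8  [S₁.lim + S₁.idx - 55]
40. n0.idx = -7  [D₁.off * -1 + 13]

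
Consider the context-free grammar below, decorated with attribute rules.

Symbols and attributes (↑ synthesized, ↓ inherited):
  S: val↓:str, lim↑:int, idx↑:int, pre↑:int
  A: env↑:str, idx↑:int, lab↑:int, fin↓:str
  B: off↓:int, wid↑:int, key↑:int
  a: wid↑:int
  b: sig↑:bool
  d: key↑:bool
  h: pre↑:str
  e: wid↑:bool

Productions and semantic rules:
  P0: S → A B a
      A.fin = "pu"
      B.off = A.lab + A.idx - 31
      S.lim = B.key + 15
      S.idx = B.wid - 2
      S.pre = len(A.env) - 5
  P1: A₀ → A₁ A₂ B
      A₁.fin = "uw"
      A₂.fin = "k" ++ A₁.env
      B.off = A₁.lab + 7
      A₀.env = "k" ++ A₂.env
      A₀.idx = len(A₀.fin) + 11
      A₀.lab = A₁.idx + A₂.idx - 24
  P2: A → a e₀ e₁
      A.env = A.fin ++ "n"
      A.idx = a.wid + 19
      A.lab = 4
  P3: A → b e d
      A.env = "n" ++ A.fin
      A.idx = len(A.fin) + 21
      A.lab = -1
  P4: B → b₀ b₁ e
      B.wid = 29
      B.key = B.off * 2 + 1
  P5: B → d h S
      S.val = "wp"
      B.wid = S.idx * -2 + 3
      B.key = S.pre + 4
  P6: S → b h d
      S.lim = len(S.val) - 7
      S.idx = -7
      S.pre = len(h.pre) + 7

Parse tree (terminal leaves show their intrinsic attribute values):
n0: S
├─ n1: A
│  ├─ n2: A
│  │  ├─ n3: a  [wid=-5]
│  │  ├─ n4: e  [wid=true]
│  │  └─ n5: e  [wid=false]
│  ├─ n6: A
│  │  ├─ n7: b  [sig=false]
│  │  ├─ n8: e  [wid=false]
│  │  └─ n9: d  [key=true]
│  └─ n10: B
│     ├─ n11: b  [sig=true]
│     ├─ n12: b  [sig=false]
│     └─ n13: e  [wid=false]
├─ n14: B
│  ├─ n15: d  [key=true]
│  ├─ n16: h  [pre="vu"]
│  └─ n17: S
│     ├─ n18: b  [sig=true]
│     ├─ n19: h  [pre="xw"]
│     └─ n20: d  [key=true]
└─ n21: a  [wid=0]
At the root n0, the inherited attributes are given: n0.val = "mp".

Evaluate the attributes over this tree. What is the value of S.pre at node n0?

1

1. n0.val = "mp"  [given at root]
2. n1.fin = "pu"  ["pu"]
3. n2.fin = "uw"  ["uw"]
4. n3.wid = -5  [terminal]
5. n4.wid = true  [terminal]
6. n5.wid = false  [terminal]
7. n2.env = "uwn"  [A.fin ++ "n"]
8. n2.idx = 14  [a.wid + 19]
9. n2.lab = 4  [4]
10. n6.fin = "kuwn"  ["k" ++ A₁.env]
11. n7.sig = false  [terminal]
12. n8.wid = false  [terminal]
13. n9.key = true  [terminal]
14. n6.env = "nkuwn"  ["n" ++ A.fin]
15. n6.idx = 25  [len(A.fin) + 21]
16. n6.lab = -1  [-1]
17. n10.off = 11  [A₁.lab + 7]
18. n11.sig = true  [terminal]
19. n12.sig = false  [terminal]
20. n13.wid = false  [terminal]
21. n10.wid = 29  [29]
22. n10.key = 23  [B.off * 2 + 1]
23. n1.env = "knkuwn"  ["k" ++ A₂.env]
24. n1.idx = 13  [len(A₀.fin) + 11]
25. n1.lab = 15  [A₁.idx + A₂.idx - 24]
26. n14.off = -3  [A.lab + A.idx - 31]
27. n15.key = true  [terminal]
28. n16.pre = "vu"  [terminal]
29. n17.val = "wp"  ["wp"]
30. n18.sig = true  [terminal]
31. n19.pre = "xw"  [terminal]
32. n20.key = true  [terminal]
33. n17.lim = -5  [len(S.val) - 7]
34. n17.idx = -7  [-7]
35. n17.pre = 9  [len(h.pre) + 7]
36. n14.wid = 17  [S.idx * -2 + 3]
37. n14.key = 13  [S.pre + 4]
38. n21.wid = 0  [terminal]
39. n0.lim = 28  [B.key + 15]
40. n0.idx = 15  [B.wid - 2]
41. n0.pre = 1  [len(A.env) - 5]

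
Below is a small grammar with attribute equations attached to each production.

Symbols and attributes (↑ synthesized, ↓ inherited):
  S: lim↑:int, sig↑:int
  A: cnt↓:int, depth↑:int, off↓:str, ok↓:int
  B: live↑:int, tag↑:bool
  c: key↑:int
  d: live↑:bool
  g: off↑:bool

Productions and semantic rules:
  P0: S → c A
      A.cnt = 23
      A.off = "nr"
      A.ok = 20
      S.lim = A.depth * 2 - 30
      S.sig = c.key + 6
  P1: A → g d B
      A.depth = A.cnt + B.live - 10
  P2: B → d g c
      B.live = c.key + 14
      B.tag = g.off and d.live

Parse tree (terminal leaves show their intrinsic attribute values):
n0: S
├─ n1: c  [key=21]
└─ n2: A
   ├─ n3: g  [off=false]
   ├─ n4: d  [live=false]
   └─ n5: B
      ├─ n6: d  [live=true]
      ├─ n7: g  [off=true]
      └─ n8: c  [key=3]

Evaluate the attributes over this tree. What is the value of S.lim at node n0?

30

1. n1.key = 21  [terminal]
2. n2.cnt = 23  [23]
3. n2.off = "nr"  ["nr"]
4. n2.ok = 20  [20]
5. n3.off = false  [terminal]
6. n4.live = false  [terminal]
7. n6.live = true  [terminal]
8. n7.off = true  [terminal]
9. n8.key = 3  [terminal]
10. n5.live = 17  [c.key + 14]
11. n5.tag = true  [g.off and d.live]
12. n2.depth = 30  [A.cnt + B.live - 10]
13. n0.lim = 30  [A.depth * 2 - 30]
14. n0.sig = 27  [c.key + 6]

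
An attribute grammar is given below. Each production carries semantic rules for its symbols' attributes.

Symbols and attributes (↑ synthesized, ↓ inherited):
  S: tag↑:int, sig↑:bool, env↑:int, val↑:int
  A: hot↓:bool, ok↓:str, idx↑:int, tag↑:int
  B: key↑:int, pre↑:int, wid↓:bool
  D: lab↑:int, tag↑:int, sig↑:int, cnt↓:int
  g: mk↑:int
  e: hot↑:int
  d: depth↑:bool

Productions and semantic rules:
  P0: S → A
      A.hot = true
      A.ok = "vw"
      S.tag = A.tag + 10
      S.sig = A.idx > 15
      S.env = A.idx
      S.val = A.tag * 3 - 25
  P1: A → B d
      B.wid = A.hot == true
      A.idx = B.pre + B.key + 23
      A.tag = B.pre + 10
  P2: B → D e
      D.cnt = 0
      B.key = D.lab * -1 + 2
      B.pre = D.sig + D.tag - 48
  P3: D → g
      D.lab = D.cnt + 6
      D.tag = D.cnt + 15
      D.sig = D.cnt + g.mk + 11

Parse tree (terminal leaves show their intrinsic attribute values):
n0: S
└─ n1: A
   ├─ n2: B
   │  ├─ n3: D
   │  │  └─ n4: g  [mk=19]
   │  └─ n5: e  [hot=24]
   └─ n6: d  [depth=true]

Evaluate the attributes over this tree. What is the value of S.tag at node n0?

1. n1.hot = true  [true]
2. n1.ok = "vw"  ["vw"]
3. n2.wid = true  [A.hot == true]
4. n3.cnt = 0  [0]
5. n4.mk = 19  [terminal]
6. n3.lab = 6  [D.cnt + 6]
7. n3.tag = 15  [D.cnt + 15]
8. n3.sig = 30  [D.cnt + g.mk + 11]
9. n5.hot = 24  [terminal]
10. n2.key = -4  [D.lab * -1 + 2]
11. n2.pre = -3  [D.sig + D.tag - 48]
12. n6.depth = true  [terminal]
13. n1.idx = 16  [B.pre + B.key + 23]
14. n1.tag = 7  [B.pre + 10]
15. n0.tag = 17  [A.tag + 10]
16. n0.sig = true  [A.idx > 15]
17. n0.env = 16  [A.idx]
18. n0.val = -4  [A.tag * 3 - 25]

17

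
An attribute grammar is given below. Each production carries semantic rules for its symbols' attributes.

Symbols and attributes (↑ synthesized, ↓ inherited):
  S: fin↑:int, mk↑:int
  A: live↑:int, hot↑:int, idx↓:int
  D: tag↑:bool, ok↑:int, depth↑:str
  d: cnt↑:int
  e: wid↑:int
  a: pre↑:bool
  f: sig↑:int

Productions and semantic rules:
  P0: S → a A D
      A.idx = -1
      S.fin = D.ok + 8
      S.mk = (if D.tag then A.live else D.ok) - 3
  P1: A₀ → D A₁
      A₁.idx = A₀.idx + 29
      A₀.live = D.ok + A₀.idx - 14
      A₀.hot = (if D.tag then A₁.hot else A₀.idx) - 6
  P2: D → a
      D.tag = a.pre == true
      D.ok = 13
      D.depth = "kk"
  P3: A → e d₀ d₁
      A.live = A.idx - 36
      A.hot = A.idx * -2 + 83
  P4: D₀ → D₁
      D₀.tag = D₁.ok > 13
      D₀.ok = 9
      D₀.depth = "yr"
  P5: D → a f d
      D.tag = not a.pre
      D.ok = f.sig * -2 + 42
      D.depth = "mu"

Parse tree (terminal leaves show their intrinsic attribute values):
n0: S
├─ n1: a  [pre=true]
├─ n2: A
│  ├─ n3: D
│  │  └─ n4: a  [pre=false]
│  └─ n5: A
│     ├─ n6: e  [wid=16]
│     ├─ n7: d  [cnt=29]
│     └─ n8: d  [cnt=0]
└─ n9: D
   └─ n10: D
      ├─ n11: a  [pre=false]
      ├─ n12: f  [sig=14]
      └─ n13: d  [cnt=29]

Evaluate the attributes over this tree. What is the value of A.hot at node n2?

-7

1. n1.pre = true  [terminal]
2. n2.idx = -1  [-1]
3. n4.pre = false  [terminal]
4. n3.tag = false  [a.pre == true]
5. n3.ok = 13  [13]
6. n3.depth = "kk"  ["kk"]
7. n5.idx = 28  [A₀.idx + 29]
8. n6.wid = 16  [terminal]
9. n7.cnt = 29  [terminal]
10. n8.cnt = 0  [terminal]
11. n5.live = -8  [A.idx - 36]
12. n5.hot = 27  [A.idx * -2 + 83]
13. n2.live = -2  [D.ok + A₀.idx - 14]
14. n2.hot = -7  [(if D.tag then A₁.hot else A₀.idx) - 6]
15. n11.pre = false  [terminal]
16. n12.sig = 14  [terminal]
17. n13.cnt = 29  [terminal]
18. n10.tag = true  [not a.pre]
19. n10.ok = 14  [f.sig * -2 + 42]
20. n10.depth = "mu"  ["mu"]
21. n9.tag = true  [D₁.ok > 13]
22. n9.ok = 9  [9]
23. n9.depth = "yr"  ["yr"]
24. n0.fin = 17  [D.ok + 8]
25. n0.mk = -5  [(if D.tag then A.live else D.ok) - 3]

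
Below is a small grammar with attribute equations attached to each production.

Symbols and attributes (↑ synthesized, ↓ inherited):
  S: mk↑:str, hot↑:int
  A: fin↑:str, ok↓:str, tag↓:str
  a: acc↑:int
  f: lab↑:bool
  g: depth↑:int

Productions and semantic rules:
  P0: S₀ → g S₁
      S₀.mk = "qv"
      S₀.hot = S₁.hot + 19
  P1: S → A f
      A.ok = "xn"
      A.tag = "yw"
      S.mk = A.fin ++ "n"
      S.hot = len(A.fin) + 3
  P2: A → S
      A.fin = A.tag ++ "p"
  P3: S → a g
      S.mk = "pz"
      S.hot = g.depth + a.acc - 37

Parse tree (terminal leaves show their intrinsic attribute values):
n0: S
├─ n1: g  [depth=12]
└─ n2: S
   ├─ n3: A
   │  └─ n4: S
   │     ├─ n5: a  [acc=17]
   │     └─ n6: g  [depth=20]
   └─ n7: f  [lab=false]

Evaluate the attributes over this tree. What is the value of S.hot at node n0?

25

1. n1.depth = 12  [terminal]
2. n3.ok = "xn"  ["xn"]
3. n3.tag = "yw"  ["yw"]
4. n5.acc = 17  [terminal]
5. n6.depth = 20  [terminal]
6. n4.mk = "pz"  ["pz"]
7. n4.hot = 0  [g.depth + a.acc - 37]
8. n3.fin = "ywp"  [A.tag ++ "p"]
9. n7.lab = false  [terminal]
10. n2.mk = "ywpn"  [A.fin ++ "n"]
11. n2.hot = 6  [len(A.fin) + 3]
12. n0.mk = "qv"  ["qv"]
13. n0.hot = 25  [S₁.hot + 19]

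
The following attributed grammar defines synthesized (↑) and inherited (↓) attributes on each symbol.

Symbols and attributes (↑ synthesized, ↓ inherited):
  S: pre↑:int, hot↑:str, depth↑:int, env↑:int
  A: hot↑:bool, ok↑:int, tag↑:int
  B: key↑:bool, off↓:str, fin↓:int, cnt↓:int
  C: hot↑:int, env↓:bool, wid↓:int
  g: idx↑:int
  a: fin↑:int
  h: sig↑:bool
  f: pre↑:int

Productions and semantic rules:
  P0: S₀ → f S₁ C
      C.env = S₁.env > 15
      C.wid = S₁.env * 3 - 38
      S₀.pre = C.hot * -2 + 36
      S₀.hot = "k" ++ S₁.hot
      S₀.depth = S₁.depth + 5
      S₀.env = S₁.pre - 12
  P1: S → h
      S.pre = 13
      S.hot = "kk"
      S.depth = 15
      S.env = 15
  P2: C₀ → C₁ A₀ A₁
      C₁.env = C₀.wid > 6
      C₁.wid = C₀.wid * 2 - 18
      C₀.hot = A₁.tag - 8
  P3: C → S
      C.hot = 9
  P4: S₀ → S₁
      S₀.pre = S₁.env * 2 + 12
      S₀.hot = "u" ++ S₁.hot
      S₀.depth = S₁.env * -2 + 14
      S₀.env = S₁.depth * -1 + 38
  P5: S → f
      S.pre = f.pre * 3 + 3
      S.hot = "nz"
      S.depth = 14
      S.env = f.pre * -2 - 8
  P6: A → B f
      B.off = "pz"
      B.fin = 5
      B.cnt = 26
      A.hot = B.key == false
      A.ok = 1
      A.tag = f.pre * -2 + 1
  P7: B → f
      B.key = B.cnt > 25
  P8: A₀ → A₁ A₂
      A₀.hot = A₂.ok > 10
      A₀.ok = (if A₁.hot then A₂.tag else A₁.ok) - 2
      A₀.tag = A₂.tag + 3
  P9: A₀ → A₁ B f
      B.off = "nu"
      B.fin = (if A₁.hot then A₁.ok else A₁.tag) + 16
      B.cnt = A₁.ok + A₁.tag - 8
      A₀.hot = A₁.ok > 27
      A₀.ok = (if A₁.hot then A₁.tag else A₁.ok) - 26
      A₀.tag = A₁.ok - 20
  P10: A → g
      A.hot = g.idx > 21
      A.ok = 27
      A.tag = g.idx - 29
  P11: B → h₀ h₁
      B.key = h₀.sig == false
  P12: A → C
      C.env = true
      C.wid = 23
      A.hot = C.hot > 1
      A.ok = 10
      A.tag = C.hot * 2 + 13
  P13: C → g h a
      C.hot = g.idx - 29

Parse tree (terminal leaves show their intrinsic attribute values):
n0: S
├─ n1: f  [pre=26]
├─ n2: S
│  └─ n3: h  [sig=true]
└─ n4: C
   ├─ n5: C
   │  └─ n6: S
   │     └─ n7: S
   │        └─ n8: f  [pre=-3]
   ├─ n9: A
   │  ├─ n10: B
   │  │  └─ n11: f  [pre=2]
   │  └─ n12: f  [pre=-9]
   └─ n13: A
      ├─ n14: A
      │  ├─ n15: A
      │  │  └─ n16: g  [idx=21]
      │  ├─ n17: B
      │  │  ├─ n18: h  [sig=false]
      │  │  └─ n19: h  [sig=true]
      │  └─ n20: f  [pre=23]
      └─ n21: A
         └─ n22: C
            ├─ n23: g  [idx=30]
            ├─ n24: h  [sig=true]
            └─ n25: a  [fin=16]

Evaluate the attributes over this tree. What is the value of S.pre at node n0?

16

1. n1.pre = 26  [terminal]
2. n3.sig = true  [terminal]
3. n2.pre = 13  [13]
4. n2.hot = "kk"  ["kk"]
5. n2.depth = 15  [15]
6. n2.env = 15  [15]
7. n4.env = false  [S₁.env > 15]
8. n4.wid = 7  [S₁.env * 3 - 38]
9. n5.env = true  [C₀.wid > 6]
10. n5.wid = -4  [C₀.wid * 2 - 18]
11. n8.pre = -3  [terminal]
12. n7.pre = -6  [f.pre * 3 + 3]
13. n7.hot = "nz"  ["nz"]
14. n7.depth = 14  [14]
15. n7.env = -2  [f.pre * -2 - 8]
16. n6.pre = 8  [S₁.env * 2 + 12]
17. n6.hot = "unz"  ["u" ++ S₁.hot]
18. n6.depth = 18  [S₁.env * -2 + 14]
19. n6.env = 24  [S₁.depth * -1 + 38]
20. n5.hot = 9  [9]
21. n10.off = "pz"  ["pz"]
22. n10.fin = 5  [5]
23. n10.cnt = 26  [26]
24. n11.pre = 2  [terminal]
25. n10.key = true  [B.cnt > 25]
26. n12.pre = -9  [terminal]
27. n9.hot = false  [B.key == false]
28. n9.ok = 1  [1]
29. n9.tag = 19  [f.pre * -2 + 1]
30. n16.idx = 21  [terminal]
31. n15.hot = false  [g.idx > 21]
32. n15.ok = 27  [27]
33. n15.tag = -8  [g.idx - 29]
34. n17.off = "nu"  ["nu"]
35. n17.fin = 8  [(if A₁.hot then A₁.ok else A₁.tag) + 16]
36. n17.cnt = 11  [A₁.ok + A₁.tag - 8]
37. n18.sig = false  [terminal]
38. n19.sig = true  [terminal]
39. n17.key = true  [h₀.sig == false]
40. n20.pre = 23  [terminal]
41. n14.hot = false  [A₁.ok > 27]
42. n14.ok = 1  [(if A₁.hot then A₁.tag else A₁.ok) - 26]
43. n14.tag = 7  [A₁.ok - 20]
44. n22.env = true  [true]
45. n22.wid = 23  [23]
46. n23.idx = 30  [terminal]
47. n24.sig = true  [terminal]
48. n25.fin = 16  [terminal]
49. n22.hot = 1  [g.idx - 29]
50. n21.hot = false  [C.hot > 1]
51. n21.ok = 10  [10]
52. n21.tag = 15  [C.hot * 2 + 13]
53. n13.hot = false  [A₂.ok > 10]
54. n13.ok = -1  [(if A₁.hot then A₂.tag else A₁.ok) - 2]
55. n13.tag = 18  [A₂.tag + 3]
56. n4.hot = 10  [A₁.tag - 8]
57. n0.pre = 16  [C.hot * -2 + 36]
58. n0.hot = "kkk"  ["k" ++ S₁.hot]
59. n0.depth = 20  [S₁.depth + 5]
60. n0.env = 1  [S₁.pre - 12]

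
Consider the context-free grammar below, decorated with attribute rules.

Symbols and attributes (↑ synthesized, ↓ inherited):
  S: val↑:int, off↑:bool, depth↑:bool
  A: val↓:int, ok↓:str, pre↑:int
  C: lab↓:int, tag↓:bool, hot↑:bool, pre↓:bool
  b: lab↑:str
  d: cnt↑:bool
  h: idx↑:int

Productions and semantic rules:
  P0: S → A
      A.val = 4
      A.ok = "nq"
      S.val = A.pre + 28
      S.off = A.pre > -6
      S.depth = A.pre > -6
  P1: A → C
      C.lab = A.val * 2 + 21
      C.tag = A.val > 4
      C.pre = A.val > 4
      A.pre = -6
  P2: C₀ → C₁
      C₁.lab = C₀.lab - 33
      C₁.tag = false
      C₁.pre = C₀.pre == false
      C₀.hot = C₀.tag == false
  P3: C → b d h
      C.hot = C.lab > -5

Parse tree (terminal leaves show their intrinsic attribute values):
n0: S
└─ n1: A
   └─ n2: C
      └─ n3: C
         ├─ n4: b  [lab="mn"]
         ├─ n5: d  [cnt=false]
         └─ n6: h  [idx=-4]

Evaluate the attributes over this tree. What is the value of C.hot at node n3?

1. n1.val = 4  [4]
2. n1.ok = "nq"  ["nq"]
3. n2.lab = 29  [A.val * 2 + 21]
4. n2.tag = false  [A.val > 4]
5. n2.pre = false  [A.val > 4]
6. n3.lab = -4  [C₀.lab - 33]
7. n3.tag = false  [false]
8. n3.pre = true  [C₀.pre == false]
9. n4.lab = "mn"  [terminal]
10. n5.cnt = false  [terminal]
11. n6.idx = -4  [terminal]
12. n3.hot = true  [C.lab > -5]
13. n2.hot = true  [C₀.tag == false]
14. n1.pre = -6  [-6]
15. n0.val = 22  [A.pre + 28]
16. n0.off = false  [A.pre > -6]
17. n0.depth = false  [A.pre > -6]

true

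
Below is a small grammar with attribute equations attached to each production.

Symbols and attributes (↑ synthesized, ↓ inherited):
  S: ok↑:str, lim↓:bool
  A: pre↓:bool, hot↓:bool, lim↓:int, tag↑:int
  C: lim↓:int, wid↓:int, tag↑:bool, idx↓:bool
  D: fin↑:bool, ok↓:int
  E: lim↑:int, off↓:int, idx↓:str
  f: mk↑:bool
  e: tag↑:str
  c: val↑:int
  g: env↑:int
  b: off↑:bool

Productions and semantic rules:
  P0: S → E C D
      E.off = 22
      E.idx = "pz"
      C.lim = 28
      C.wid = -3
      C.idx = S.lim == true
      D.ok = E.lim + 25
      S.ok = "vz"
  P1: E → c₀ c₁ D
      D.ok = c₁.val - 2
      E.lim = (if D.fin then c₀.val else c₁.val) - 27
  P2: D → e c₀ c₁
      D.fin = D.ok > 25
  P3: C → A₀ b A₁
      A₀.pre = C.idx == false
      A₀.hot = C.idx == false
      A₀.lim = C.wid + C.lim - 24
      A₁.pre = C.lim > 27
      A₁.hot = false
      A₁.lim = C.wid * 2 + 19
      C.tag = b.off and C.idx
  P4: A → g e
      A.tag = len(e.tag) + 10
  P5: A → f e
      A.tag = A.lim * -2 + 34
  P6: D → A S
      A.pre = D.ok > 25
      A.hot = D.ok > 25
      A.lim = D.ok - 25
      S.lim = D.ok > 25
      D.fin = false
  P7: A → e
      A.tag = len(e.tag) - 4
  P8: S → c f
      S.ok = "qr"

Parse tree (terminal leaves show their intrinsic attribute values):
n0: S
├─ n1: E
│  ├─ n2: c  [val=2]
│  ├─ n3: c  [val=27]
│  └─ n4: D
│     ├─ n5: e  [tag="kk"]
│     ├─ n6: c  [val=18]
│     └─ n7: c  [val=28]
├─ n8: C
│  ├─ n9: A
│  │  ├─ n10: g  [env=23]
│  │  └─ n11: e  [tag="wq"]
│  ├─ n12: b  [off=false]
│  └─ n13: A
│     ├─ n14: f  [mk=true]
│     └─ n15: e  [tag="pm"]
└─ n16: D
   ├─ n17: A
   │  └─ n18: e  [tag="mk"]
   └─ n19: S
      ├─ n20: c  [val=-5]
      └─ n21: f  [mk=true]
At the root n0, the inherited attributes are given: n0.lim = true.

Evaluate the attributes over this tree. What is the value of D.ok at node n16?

25

1. n0.lim = true  [given at root]
2. n1.off = 22  [22]
3. n1.idx = "pz"  ["pz"]
4. n2.val = 2  [terminal]
5. n3.val = 27  [terminal]
6. n4.ok = 25  [c₁.val - 2]
7. n5.tag = "kk"  [terminal]
8. n6.val = 18  [terminal]
9. n7.val = 28  [terminal]
10. n4.fin = false  [D.ok > 25]
11. n1.lim = 0  [(if D.fin then c₀.val else c₁.val) - 27]
12. n8.lim = 28  [28]
13. n8.wid = -3  [-3]
14. n8.idx = true  [S.lim == true]
15. n9.pre = false  [C.idx == false]
16. n9.hot = false  [C.idx == false]
17. n9.lim = 1  [C.wid + C.lim - 24]
18. n10.env = 23  [terminal]
19. n11.tag = "wq"  [terminal]
20. n9.tag = 12  [len(e.tag) + 10]
21. n12.off = false  [terminal]
22. n13.pre = true  [C.lim > 27]
23. n13.hot = false  [false]
24. n13.lim = 13  [C.wid * 2 + 19]
25. n14.mk = true  [terminal]
26. n15.tag = "pm"  [terminal]
27. n13.tag = 8  [A.lim * -2 + 34]
28. n8.tag = false  [b.off and C.idx]
29. n16.ok = 25  [E.lim + 25]
30. n17.pre = false  [D.ok > 25]
31. n17.hot = false  [D.ok > 25]
32. n17.lim = 0  [D.ok - 25]
33. n18.tag = "mk"  [terminal]
34. n17.tag = -2  [len(e.tag) - 4]
35. n19.lim = false  [D.ok > 25]
36. n20.val = -5  [terminal]
37. n21.mk = true  [terminal]
38. n19.ok = "qr"  ["qr"]
39. n16.fin = false  [false]
40. n0.ok = "vz"  ["vz"]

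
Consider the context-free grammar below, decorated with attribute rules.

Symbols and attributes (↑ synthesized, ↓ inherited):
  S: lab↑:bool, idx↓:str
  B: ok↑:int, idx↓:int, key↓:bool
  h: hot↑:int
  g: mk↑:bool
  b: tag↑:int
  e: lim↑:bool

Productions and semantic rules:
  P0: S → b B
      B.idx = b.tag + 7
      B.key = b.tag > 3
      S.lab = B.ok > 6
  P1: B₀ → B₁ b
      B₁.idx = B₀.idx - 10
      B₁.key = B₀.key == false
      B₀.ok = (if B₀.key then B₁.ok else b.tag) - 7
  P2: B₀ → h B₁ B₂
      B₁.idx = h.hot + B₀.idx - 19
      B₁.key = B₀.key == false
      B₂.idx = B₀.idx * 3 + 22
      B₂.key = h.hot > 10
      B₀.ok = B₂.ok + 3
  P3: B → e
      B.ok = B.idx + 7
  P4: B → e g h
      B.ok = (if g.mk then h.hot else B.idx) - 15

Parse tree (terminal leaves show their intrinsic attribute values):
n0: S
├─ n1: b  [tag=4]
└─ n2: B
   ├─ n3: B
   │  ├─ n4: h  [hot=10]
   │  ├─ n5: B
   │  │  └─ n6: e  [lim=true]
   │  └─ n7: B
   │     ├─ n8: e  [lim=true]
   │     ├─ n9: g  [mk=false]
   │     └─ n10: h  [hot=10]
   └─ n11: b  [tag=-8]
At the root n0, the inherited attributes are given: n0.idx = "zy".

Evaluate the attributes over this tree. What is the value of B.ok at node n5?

-1

1. n0.idx = "zy"  [given at root]
2. n1.tag = 4  [terminal]
3. n2.idx = 11  [b.tag + 7]
4. n2.key = true  [b.tag > 3]
5. n3.idx = 1  [B₀.idx - 10]
6. n3.key = false  [B₀.key == false]
7. n4.hot = 10  [terminal]
8. n5.idx = -8  [h.hot + B₀.idx - 19]
9. n5.key = true  [B₀.key == false]
10. n6.lim = true  [terminal]
11. n5.ok = -1  [B.idx + 7]
12. n7.idx = 25  [B₀.idx * 3 + 22]
13. n7.key = false  [h.hot > 10]
14. n8.lim = true  [terminal]
15. n9.mk = false  [terminal]
16. n10.hot = 10  [terminal]
17. n7.ok = 10  [(if g.mk then h.hot else B.idx) - 15]
18. n3.ok = 13  [B₂.ok + 3]
19. n11.tag = -8  [terminal]
20. n2.ok = 6  [(if B₀.key then B₁.ok else b.tag) - 7]
21. n0.lab = false  [B.ok > 6]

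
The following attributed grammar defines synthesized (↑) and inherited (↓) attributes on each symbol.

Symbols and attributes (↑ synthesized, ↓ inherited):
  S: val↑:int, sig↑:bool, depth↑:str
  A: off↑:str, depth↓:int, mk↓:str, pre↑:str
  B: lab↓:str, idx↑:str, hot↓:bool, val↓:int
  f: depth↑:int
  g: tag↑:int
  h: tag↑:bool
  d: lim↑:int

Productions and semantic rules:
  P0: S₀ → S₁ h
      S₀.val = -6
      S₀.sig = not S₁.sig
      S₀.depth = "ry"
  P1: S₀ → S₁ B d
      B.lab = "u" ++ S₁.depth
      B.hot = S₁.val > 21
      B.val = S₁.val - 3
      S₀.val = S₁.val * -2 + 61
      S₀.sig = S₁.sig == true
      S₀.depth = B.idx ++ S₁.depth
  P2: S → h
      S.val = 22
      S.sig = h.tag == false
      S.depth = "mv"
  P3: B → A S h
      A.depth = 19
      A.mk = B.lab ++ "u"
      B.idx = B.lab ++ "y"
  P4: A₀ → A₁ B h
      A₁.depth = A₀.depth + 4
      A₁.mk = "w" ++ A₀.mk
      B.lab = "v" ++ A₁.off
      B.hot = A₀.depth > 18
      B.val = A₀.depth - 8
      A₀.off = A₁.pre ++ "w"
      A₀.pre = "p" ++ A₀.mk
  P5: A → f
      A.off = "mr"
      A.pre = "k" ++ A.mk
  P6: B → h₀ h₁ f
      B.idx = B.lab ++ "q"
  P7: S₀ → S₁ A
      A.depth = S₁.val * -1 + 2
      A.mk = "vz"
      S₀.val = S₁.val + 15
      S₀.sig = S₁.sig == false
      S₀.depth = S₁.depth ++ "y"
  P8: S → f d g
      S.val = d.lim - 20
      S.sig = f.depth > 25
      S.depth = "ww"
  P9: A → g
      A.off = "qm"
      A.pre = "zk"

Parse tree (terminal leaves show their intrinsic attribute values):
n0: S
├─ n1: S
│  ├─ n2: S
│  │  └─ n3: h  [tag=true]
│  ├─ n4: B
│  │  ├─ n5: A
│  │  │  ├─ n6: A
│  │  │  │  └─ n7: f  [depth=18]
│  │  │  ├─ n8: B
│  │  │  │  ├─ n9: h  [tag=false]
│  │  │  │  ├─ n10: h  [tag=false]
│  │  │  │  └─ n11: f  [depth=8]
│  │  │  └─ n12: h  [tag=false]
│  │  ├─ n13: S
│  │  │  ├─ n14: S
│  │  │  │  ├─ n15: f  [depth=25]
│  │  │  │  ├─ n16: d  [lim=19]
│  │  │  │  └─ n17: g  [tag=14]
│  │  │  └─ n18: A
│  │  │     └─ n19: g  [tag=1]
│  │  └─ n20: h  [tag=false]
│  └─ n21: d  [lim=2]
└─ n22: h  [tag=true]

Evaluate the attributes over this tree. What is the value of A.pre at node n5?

"pumvu"

1. n3.tag = true  [terminal]
2. n2.val = 22  [22]
3. n2.sig = false  [h.tag == false]
4. n2.depth = "mv"  ["mv"]
5. n4.lab = "umv"  ["u" ++ S₁.depth]
6. n4.hot = true  [S₁.val > 21]
7. n4.val = 19  [S₁.val - 3]
8. n5.depth = 19  [19]
9. n5.mk = "umvu"  [B.lab ++ "u"]
10. n6.depth = 23  [A₀.depth + 4]
11. n6.mk = "wumvu"  ["w" ++ A₀.mk]
12. n7.depth = 18  [terminal]
13. n6.off = "mr"  ["mr"]
14. n6.pre = "kwumvu"  ["k" ++ A.mk]
15. n8.lab = "vmr"  ["v" ++ A₁.off]
16. n8.hot = true  [A₀.depth > 18]
17. n8.val = 11  [A₀.depth - 8]
18. n9.tag = false  [terminal]
19. n10.tag = false  [terminal]
20. n11.depth = 8  [terminal]
21. n8.idx = "vmrq"  [B.lab ++ "q"]
22. n12.tag = false  [terminal]
23. n5.off = "kwumvuw"  [A₁.pre ++ "w"]
24. n5.pre = "pumvu"  ["p" ++ A₀.mk]
25. n15.depth = 25  [terminal]
26. n16.lim = 19  [terminal]
27. n17.tag = 14  [terminal]
28. n14.val = -1  [d.lim - 20]
29. n14.sig = false  [f.depth > 25]
30. n14.depth = "ww"  ["ww"]
31. n18.depth = 3  [S₁.val * -1 + 2]
32. n18.mk = "vz"  ["vz"]
33. n19.tag = 1  [terminal]
34. n18.off = "qm"  ["qm"]
35. n18.pre = "zk"  ["zk"]
36. n13.val = 14  [S₁.val + 15]
37. n13.sig = true  [S₁.sig == false]
38. n13.depth = "wwy"  [S₁.depth ++ "y"]
39. n20.tag = false  [terminal]
40. n4.idx = "umvy"  [B.lab ++ "y"]
41. n21.lim = 2  [terminal]
42. n1.val = 17  [S₁.val * -2 + 61]
43. n1.sig = false  [S₁.sig == true]
44. n1.depth = "umvymv"  [B.idx ++ S₁.depth]
45. n22.tag = true  [terminal]
46. n0.val = -6  [-6]
47. n0.sig = true  [not S₁.sig]
48. n0.depth = "ry"  ["ry"]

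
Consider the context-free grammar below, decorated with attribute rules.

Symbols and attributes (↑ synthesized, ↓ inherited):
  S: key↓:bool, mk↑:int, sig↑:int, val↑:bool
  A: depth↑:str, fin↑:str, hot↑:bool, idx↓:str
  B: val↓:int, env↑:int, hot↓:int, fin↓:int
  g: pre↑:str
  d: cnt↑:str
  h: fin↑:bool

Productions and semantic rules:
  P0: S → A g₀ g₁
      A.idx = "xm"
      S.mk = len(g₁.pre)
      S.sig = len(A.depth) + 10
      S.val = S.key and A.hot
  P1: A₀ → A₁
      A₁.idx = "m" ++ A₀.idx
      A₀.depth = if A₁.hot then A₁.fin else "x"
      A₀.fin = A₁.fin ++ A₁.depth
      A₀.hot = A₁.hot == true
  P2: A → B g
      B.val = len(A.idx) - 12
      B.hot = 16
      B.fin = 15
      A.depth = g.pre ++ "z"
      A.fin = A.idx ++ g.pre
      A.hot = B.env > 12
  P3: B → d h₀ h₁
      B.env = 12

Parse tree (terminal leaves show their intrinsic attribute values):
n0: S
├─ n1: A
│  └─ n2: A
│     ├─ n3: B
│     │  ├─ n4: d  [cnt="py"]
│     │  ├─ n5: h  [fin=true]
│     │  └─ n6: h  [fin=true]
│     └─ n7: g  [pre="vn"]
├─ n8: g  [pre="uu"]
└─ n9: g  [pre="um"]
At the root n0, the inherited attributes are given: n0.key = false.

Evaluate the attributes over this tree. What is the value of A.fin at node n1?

1. n0.key = false  [given at root]
2. n1.idx = "xm"  ["xm"]
3. n2.idx = "mxm"  ["m" ++ A₀.idx]
4. n3.val = -9  [len(A.idx) - 12]
5. n3.hot = 16  [16]
6. n3.fin = 15  [15]
7. n4.cnt = "py"  [terminal]
8. n5.fin = true  [terminal]
9. n6.fin = true  [terminal]
10. n3.env = 12  [12]
11. n7.pre = "vn"  [terminal]
12. n2.depth = "vnz"  [g.pre ++ "z"]
13. n2.fin = "mxmvn"  [A.idx ++ g.pre]
14. n2.hot = false  [B.env > 12]
15. n1.depth = "x"  [if A₁.hot then A₁.fin else "x"]
16. n1.fin = "mxmvnvnz"  [A₁.fin ++ A₁.depth]
17. n1.hot = false  [A₁.hot == true]
18. n8.pre = "uu"  [terminal]
19. n9.pre = "um"  [terminal]
20. n0.mk = 2  [len(g₁.pre)]
21. n0.sig = 11  [len(A.depth) + 10]
22. n0.val = false  [S.key and A.hot]

"mxmvnvnz"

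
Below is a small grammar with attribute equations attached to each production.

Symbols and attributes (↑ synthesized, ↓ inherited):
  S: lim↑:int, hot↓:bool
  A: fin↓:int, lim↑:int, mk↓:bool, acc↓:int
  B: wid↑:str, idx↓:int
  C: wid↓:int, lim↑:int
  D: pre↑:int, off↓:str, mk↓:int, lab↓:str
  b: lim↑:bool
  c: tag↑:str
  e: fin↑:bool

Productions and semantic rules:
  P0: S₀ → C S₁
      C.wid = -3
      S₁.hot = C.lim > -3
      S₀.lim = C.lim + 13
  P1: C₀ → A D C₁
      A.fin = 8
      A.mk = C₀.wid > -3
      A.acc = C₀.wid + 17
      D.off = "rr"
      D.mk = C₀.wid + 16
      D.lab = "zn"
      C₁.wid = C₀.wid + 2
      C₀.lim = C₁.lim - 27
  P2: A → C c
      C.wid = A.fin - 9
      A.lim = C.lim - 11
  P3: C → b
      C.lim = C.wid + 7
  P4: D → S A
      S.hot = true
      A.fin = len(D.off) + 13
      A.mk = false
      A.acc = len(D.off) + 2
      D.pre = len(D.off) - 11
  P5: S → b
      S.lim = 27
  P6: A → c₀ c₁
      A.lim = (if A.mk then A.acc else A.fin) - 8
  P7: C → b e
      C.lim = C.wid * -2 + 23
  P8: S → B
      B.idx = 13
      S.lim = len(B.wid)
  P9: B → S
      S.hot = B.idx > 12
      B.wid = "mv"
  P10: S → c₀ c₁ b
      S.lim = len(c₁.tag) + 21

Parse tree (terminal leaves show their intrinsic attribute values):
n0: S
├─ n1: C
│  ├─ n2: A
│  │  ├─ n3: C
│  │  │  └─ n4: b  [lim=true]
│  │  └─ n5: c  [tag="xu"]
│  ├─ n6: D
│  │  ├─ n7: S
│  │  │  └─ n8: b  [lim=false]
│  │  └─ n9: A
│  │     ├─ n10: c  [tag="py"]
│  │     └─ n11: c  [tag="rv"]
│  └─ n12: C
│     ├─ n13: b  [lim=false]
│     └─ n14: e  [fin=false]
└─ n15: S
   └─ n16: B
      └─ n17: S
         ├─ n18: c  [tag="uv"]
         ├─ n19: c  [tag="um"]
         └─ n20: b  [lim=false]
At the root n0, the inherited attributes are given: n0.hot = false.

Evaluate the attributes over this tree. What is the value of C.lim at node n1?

-2

1. n0.hot = false  [given at root]
2. n1.wid = -3  [-3]
3. n2.fin = 8  [8]
4. n2.mk = false  [C₀.wid > -3]
5. n2.acc = 14  [C₀.wid + 17]
6. n3.wid = -1  [A.fin - 9]
7. n4.lim = true  [terminal]
8. n3.lim = 6  [C.wid + 7]
9. n5.tag = "xu"  [terminal]
10. n2.lim = -5  [C.lim - 11]
11. n6.off = "rr"  ["rr"]
12. n6.mk = 13  [C₀.wid + 16]
13. n6.lab = "zn"  ["zn"]
14. n7.hot = true  [true]
15. n8.lim = false  [terminal]
16. n7.lim = 27  [27]
17. n9.fin = 15  [len(D.off) + 13]
18. n9.mk = false  [false]
19. n9.acc = 4  [len(D.off) + 2]
20. n10.tag = "py"  [terminal]
21. n11.tag = "rv"  [terminal]
22. n9.lim = 7  [(if A.mk then A.acc else A.fin) - 8]
23. n6.pre = -9  [len(D.off) - 11]
24. n12.wid = -1  [C₀.wid + 2]
25. n13.lim = false  [terminal]
26. n14.fin = false  [terminal]
27. n12.lim = 25  [C.wid * -2 + 23]
28. n1.lim = -2  [C₁.lim - 27]
29. n15.hot = true  [C.lim > -3]
30. n16.idx = 13  [13]
31. n17.hot = true  [B.idx > 12]
32. n18.tag = "uv"  [terminal]
33. n19.tag = "um"  [terminal]
34. n20.lim = false  [terminal]
35. n17.lim = 23  [len(c₁.tag) + 21]
36. n16.wid = "mv"  ["mv"]
37. n15.lim = 2  [len(B.wid)]
38. n0.lim = 11  [C.lim + 13]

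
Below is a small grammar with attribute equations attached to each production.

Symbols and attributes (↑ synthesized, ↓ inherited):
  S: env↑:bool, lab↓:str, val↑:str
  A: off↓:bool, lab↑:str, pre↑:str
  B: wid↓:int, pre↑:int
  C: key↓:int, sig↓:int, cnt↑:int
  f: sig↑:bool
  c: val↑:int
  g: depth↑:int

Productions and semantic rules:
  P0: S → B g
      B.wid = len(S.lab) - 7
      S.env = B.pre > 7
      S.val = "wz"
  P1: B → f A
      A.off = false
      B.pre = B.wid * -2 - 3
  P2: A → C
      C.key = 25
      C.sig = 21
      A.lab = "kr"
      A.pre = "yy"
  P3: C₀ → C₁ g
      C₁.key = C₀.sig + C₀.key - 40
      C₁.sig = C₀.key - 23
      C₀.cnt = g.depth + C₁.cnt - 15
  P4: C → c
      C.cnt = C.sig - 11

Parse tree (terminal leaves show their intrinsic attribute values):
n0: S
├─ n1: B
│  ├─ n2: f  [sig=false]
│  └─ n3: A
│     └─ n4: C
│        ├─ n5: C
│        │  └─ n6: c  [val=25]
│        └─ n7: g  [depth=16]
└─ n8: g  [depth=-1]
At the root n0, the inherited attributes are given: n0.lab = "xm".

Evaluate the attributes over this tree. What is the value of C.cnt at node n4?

-8

1. n0.lab = "xm"  [given at root]
2. n1.wid = -5  [len(S.lab) - 7]
3. n2.sig = false  [terminal]
4. n3.off = false  [false]
5. n4.key = 25  [25]
6. n4.sig = 21  [21]
7. n5.key = 6  [C₀.sig + C₀.key - 40]
8. n5.sig = 2  [C₀.key - 23]
9. n6.val = 25  [terminal]
10. n5.cnt = -9  [C.sig - 11]
11. n7.depth = 16  [terminal]
12. n4.cnt = -8  [g.depth + C₁.cnt - 15]
13. n3.lab = "kr"  ["kr"]
14. n3.pre = "yy"  ["yy"]
15. n1.pre = 7  [B.wid * -2 - 3]
16. n8.depth = -1  [terminal]
17. n0.env = false  [B.pre > 7]
18. n0.val = "wz"  ["wz"]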